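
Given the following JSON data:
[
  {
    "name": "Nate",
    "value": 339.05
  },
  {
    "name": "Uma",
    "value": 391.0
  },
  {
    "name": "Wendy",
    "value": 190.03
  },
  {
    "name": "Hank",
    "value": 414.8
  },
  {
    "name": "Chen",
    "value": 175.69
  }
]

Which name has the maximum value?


Comparing values:
  Nate: 339.05
  Uma: 391.0
  Wendy: 190.03
  Hank: 414.8
  Chen: 175.69
Maximum: Hank (414.8)

ANSWER: Hank


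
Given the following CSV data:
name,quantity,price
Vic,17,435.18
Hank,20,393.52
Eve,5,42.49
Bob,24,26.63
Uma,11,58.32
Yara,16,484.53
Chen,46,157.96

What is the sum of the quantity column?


Values in 'quantity' column:
  Row 1: 17
  Row 2: 20
  Row 3: 5
  Row 4: 24
  Row 5: 11
  Row 6: 16
  Row 7: 46
Sum = 17 + 20 + 5 + 24 + 11 + 16 + 46 = 139

ANSWER: 139


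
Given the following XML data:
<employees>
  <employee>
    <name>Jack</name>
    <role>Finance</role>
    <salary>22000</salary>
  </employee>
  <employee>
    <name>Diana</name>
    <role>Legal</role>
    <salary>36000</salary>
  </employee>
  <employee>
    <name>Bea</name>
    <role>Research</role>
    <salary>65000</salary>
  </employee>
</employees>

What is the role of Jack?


Searching for <employee> with <name>Jack</name>
Found at position 1
<role>Finance</role>

ANSWER: Finance


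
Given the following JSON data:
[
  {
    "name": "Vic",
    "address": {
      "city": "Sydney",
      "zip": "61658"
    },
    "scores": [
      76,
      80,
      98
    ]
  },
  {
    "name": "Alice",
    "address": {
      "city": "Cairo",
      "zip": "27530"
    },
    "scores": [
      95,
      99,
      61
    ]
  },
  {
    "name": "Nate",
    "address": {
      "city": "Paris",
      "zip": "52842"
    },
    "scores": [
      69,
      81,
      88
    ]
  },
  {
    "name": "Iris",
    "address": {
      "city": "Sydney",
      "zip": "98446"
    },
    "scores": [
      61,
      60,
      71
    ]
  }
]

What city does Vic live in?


Path: records[0].address.city
Value: Sydney

ANSWER: Sydney


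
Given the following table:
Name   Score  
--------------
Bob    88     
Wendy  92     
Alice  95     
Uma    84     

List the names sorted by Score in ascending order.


Sorting by Score (ascending):
  Uma: 84
  Bob: 88
  Wendy: 92
  Alice: 95


ANSWER: Uma, Bob, Wendy, Alice


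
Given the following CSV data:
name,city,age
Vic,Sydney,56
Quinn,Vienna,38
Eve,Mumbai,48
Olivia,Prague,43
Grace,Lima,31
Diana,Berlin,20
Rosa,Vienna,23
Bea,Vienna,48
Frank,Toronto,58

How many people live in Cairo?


Scanning city column for 'Cairo':
Total matches: 0

ANSWER: 0


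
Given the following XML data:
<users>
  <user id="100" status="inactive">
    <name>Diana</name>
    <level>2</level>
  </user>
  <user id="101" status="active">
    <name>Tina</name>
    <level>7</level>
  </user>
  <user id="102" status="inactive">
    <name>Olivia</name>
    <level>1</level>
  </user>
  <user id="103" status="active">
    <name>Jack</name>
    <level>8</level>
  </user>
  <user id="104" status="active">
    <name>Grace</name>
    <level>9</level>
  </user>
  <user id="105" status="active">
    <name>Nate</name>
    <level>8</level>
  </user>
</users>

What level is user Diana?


Finding user: Diana
<level>2</level>

ANSWER: 2


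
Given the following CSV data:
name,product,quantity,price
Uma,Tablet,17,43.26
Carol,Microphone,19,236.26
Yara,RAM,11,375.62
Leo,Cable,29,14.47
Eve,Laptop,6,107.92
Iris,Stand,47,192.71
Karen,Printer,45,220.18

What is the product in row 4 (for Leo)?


Row 4: Leo
Column 'product' = Cable

ANSWER: Cable


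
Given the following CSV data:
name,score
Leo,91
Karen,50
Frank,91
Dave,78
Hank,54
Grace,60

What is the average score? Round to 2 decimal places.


Scores: 91, 50, 91, 78, 54, 60
Sum = 424
Count = 6
Average = 424 / 6 = 70.67

ANSWER: 70.67


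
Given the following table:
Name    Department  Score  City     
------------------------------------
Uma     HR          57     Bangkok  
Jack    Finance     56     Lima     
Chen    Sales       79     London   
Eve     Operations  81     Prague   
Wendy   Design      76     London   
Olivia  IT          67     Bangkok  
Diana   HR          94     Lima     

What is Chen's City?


Row 3: Chen
City = London

ANSWER: London


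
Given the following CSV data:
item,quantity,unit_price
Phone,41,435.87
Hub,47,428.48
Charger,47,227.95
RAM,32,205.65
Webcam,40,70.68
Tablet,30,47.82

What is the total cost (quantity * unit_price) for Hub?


Row: Hub
quantity = 47
unit_price = 428.48
total = 47 * 428.48 = 20138.56

ANSWER: 20138.56


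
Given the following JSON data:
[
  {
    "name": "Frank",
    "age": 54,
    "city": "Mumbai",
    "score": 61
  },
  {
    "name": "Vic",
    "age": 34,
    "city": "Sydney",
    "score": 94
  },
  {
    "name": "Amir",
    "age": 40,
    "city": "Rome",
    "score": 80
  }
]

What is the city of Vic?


Looking up record where name = Vic
Record index: 1
Field 'city' = Sydney

ANSWER: Sydney


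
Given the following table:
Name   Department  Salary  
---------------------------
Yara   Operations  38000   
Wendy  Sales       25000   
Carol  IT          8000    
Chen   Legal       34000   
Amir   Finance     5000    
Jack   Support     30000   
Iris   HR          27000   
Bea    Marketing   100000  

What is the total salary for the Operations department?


Operations department members:
  Yara: 38000
Total = 38000 = 38000

ANSWER: 38000


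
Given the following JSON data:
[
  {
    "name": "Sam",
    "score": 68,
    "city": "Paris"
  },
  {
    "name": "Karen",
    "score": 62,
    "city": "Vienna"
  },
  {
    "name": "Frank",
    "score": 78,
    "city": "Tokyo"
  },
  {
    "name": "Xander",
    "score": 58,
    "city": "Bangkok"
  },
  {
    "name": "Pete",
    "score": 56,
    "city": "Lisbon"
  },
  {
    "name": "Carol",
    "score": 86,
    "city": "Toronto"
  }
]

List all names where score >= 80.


Filtering records where score >= 80:
  Sam (score=68) -> no
  Karen (score=62) -> no
  Frank (score=78) -> no
  Xander (score=58) -> no
  Pete (score=56) -> no
  Carol (score=86) -> YES


ANSWER: Carol


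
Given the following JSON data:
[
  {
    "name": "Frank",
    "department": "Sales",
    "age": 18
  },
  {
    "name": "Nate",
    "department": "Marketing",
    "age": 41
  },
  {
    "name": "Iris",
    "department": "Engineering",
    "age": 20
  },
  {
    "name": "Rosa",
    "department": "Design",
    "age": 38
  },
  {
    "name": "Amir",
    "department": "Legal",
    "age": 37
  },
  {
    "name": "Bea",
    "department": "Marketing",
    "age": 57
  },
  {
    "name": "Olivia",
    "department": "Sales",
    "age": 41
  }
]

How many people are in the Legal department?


Scanning records for department = Legal
  Record 4: Amir
Count: 1

ANSWER: 1


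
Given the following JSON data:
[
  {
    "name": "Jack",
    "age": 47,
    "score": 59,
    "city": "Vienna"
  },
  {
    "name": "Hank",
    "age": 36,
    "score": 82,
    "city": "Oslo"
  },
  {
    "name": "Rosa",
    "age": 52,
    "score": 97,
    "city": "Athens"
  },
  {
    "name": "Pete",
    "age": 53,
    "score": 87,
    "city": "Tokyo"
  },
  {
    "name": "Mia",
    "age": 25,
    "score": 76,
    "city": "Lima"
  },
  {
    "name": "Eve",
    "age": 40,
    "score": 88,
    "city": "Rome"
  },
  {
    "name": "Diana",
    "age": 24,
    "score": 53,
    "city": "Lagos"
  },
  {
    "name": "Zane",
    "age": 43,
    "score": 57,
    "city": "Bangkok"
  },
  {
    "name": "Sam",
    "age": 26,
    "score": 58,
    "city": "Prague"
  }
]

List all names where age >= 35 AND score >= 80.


Checking both conditions:
  Jack (age=47, score=59) -> no
  Hank (age=36, score=82) -> YES
  Rosa (age=52, score=97) -> YES
  Pete (age=53, score=87) -> YES
  Mia (age=25, score=76) -> no
  Eve (age=40, score=88) -> YES
  Diana (age=24, score=53) -> no
  Zane (age=43, score=57) -> no
  Sam (age=26, score=58) -> no


ANSWER: Hank, Rosa, Pete, Eve


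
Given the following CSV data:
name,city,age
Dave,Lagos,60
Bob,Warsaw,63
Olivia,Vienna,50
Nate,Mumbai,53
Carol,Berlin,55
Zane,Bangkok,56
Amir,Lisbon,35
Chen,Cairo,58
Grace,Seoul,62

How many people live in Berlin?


Scanning city column for 'Berlin':
  Row 5: Carol -> MATCH
Total matches: 1

ANSWER: 1


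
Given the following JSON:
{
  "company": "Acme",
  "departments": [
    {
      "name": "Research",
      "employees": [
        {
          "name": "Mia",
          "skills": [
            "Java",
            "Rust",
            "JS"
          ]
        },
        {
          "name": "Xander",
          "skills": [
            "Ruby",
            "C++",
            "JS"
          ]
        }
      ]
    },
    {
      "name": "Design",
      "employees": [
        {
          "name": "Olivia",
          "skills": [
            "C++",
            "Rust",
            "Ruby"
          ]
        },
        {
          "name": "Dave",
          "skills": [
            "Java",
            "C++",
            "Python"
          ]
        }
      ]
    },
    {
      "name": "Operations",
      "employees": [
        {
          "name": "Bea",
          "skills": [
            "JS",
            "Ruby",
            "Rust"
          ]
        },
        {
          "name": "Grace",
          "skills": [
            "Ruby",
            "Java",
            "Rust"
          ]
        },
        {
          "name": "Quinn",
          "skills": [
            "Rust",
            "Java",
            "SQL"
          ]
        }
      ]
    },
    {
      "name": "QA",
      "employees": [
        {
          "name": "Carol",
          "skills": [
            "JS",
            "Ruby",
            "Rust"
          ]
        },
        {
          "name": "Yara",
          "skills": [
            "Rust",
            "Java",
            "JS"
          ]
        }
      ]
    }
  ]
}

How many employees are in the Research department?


Path: departments[0].employees
Count: 2

ANSWER: 2


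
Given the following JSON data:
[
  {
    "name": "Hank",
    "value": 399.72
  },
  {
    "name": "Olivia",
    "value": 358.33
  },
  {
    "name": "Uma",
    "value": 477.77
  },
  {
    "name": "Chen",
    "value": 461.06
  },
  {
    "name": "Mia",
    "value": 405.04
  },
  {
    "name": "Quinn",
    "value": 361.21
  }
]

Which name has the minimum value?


Comparing values:
  Hank: 399.72
  Olivia: 358.33
  Uma: 477.77
  Chen: 461.06
  Mia: 405.04
  Quinn: 361.21
Minimum: Olivia (358.33)

ANSWER: Olivia


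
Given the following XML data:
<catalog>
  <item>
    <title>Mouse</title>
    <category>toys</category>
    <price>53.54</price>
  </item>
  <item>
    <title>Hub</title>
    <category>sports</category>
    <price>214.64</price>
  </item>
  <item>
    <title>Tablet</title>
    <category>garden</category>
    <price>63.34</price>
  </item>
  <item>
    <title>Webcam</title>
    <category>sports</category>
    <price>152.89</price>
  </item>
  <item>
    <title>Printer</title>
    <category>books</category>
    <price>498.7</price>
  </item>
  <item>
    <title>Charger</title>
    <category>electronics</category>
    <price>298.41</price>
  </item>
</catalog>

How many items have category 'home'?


Scanning <item> elements for <category>home</category>:
Count: 0

ANSWER: 0


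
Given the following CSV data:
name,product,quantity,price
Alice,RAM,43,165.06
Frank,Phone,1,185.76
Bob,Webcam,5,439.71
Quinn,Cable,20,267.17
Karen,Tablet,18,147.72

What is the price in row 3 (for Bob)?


Row 3: Bob
Column 'price' = 439.71

ANSWER: 439.71


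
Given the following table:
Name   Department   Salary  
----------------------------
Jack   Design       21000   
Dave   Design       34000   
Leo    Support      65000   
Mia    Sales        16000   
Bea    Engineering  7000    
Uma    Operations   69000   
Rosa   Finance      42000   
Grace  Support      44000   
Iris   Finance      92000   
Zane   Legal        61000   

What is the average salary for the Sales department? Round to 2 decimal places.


Sales department members:
  Mia: 16000
Sum = 16000
Count = 1
Average = 16000 / 1 = 16000.00

ANSWER: 16000.00


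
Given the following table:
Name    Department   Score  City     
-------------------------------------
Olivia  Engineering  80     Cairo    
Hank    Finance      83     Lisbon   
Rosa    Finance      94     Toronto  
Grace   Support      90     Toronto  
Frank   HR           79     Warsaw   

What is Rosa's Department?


Row 3: Rosa
Department = Finance

ANSWER: Finance


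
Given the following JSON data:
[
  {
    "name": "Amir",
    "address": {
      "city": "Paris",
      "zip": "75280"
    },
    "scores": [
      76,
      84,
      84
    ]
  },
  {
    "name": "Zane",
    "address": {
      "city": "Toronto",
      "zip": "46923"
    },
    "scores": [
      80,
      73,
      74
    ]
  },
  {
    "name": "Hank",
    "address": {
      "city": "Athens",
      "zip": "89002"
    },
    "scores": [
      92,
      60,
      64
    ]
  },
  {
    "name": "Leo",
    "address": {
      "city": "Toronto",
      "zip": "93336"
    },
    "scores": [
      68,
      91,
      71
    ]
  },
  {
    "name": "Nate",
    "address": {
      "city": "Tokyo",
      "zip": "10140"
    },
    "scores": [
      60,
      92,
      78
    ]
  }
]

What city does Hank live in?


Path: records[2].address.city
Value: Athens

ANSWER: Athens


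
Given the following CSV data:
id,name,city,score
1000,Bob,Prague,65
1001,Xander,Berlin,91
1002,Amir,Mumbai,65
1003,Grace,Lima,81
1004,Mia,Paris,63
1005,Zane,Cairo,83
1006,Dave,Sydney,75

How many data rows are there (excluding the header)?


Counting rows (excluding header):
Header: id,name,city,score
Data rows: 7

ANSWER: 7


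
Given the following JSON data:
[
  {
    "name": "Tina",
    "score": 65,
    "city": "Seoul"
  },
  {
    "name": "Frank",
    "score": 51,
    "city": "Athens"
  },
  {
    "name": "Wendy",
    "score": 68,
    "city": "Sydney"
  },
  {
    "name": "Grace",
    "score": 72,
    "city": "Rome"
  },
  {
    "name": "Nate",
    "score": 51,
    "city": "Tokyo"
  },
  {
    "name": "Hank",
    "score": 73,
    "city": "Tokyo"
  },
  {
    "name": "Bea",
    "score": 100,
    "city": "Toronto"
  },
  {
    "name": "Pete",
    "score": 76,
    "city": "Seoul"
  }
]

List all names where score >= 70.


Filtering records where score >= 70:
  Tina (score=65) -> no
  Frank (score=51) -> no
  Wendy (score=68) -> no
  Grace (score=72) -> YES
  Nate (score=51) -> no
  Hank (score=73) -> YES
  Bea (score=100) -> YES
  Pete (score=76) -> YES


ANSWER: Grace, Hank, Bea, Pete


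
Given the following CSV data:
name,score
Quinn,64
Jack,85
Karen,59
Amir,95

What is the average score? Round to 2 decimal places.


Scores: 64, 85, 59, 95
Sum = 303
Count = 4
Average = 303 / 4 = 75.75

ANSWER: 75.75


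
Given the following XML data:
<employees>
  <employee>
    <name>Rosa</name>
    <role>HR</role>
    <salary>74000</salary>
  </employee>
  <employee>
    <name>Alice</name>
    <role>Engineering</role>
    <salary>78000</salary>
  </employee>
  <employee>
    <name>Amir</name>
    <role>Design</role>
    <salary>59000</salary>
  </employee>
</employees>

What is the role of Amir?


Searching for <employee> with <name>Amir</name>
Found at position 3
<role>Design</role>

ANSWER: Design


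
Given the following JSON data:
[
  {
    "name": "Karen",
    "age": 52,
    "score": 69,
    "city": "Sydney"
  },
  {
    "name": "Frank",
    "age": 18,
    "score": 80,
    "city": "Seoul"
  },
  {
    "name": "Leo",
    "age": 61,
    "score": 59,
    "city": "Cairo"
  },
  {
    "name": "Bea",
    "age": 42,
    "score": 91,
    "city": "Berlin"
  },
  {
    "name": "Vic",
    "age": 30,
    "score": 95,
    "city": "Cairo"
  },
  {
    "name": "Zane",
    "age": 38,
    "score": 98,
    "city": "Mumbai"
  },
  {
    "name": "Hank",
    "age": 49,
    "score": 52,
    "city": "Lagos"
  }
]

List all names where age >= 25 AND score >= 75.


Checking both conditions:
  Karen (age=52, score=69) -> no
  Frank (age=18, score=80) -> no
  Leo (age=61, score=59) -> no
  Bea (age=42, score=91) -> YES
  Vic (age=30, score=95) -> YES
  Zane (age=38, score=98) -> YES
  Hank (age=49, score=52) -> no


ANSWER: Bea, Vic, Zane


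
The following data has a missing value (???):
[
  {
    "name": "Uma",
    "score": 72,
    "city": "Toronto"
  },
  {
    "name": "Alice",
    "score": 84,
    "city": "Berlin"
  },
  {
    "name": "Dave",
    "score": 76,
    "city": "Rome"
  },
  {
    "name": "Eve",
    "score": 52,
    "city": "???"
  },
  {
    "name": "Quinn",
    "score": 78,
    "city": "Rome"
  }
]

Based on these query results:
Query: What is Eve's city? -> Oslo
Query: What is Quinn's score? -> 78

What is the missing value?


The missing value is Eve's city
From query: Eve's city = Oslo

ANSWER: Oslo


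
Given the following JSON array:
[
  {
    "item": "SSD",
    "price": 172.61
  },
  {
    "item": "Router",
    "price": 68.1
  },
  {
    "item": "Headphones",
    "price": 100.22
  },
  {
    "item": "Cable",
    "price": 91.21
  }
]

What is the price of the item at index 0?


Array index 0 -> SSD
price = 172.61

ANSWER: 172.61


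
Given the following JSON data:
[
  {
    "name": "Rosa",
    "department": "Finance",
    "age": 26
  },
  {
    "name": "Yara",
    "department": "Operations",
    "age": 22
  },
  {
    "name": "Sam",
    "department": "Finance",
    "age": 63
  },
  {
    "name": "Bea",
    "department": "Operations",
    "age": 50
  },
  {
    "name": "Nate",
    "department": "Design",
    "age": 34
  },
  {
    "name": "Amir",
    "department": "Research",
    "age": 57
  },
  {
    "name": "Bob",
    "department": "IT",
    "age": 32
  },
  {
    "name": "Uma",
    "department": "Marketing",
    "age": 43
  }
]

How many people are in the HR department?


Scanning records for department = HR
  No matches found
Count: 0

ANSWER: 0


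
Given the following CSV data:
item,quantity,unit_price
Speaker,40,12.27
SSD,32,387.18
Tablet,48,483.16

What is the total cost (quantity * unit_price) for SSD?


Row: SSD
quantity = 32
unit_price = 387.18
total = 32 * 387.18 = 12389.76

ANSWER: 12389.76


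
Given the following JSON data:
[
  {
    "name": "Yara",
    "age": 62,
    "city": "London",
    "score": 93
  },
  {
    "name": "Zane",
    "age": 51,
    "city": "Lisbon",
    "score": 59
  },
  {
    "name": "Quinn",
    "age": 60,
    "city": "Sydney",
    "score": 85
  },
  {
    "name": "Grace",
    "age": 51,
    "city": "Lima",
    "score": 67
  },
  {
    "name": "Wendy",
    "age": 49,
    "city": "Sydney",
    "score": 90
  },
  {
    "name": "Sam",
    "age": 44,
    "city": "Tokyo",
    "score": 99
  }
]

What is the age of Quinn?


Looking up record where name = Quinn
Record index: 2
Field 'age' = 60

ANSWER: 60


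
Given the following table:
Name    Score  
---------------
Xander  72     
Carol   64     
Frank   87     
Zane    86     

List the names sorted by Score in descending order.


Sorting by Score (descending):
  Frank: 87
  Zane: 86
  Xander: 72
  Carol: 64


ANSWER: Frank, Zane, Xander, Carol


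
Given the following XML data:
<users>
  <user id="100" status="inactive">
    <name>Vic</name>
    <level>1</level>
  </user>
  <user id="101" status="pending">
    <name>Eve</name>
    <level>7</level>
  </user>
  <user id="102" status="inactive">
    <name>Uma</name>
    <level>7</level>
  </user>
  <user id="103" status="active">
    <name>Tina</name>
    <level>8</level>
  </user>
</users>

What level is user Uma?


Finding user: Uma
<level>7</level>

ANSWER: 7


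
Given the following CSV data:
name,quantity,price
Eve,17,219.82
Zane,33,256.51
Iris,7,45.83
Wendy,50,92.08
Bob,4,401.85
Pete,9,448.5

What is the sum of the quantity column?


Values in 'quantity' column:
  Row 1: 17
  Row 2: 33
  Row 3: 7
  Row 4: 50
  Row 5: 4
  Row 6: 9
Sum = 17 + 33 + 7 + 50 + 4 + 9 = 120

ANSWER: 120


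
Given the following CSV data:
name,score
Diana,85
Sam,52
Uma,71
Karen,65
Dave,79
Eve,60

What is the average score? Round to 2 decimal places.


Scores: 85, 52, 71, 65, 79, 60
Sum = 412
Count = 6
Average = 412 / 6 = 68.67

ANSWER: 68.67


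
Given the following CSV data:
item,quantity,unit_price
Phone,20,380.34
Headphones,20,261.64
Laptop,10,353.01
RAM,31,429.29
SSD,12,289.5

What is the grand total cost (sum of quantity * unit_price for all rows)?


Computing row totals:
  Phone: 20 * 380.34 = 7606.8
  Headphones: 20 * 261.64 = 5232.8
  Laptop: 10 * 353.01 = 3530.1
  RAM: 31 * 429.29 = 13307.99
  SSD: 12 * 289.5 = 3474.0
Grand total = 7606.8 + 5232.8 + 3530.1 + 13307.99 + 3474.0 = 33151.69

ANSWER: 33151.69


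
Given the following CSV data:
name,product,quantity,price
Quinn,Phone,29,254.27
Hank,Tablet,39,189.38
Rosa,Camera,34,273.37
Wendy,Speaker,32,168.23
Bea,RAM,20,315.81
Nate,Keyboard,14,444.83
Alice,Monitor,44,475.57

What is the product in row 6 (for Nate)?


Row 6: Nate
Column 'product' = Keyboard

ANSWER: Keyboard


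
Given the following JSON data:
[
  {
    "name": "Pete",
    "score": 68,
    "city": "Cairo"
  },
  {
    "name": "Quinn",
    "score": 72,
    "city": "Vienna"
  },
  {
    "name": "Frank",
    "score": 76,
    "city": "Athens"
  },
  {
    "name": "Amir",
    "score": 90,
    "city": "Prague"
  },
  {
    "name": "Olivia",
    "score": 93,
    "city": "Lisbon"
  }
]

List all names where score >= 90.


Filtering records where score >= 90:
  Pete (score=68) -> no
  Quinn (score=72) -> no
  Frank (score=76) -> no
  Amir (score=90) -> YES
  Olivia (score=93) -> YES


ANSWER: Amir, Olivia


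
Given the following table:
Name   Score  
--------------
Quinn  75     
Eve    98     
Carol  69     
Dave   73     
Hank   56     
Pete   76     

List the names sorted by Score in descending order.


Sorting by Score (descending):
  Eve: 98
  Pete: 76
  Quinn: 75
  Dave: 73
  Carol: 69
  Hank: 56


ANSWER: Eve, Pete, Quinn, Dave, Carol, Hank


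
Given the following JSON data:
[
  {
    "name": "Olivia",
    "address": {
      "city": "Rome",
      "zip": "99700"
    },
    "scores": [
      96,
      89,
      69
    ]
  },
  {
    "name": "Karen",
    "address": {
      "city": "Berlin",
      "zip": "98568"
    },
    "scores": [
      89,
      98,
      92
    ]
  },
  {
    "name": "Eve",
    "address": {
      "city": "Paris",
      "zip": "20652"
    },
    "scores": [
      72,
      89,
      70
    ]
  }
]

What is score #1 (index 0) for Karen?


Path: records[1].scores[0]
Value: 89

ANSWER: 89


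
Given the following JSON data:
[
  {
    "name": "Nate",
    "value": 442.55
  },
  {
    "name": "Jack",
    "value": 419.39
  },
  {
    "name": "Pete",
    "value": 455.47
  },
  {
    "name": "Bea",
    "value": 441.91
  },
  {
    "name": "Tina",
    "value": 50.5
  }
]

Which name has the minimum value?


Comparing values:
  Nate: 442.55
  Jack: 419.39
  Pete: 455.47
  Bea: 441.91
  Tina: 50.5
Minimum: Tina (50.5)

ANSWER: Tina


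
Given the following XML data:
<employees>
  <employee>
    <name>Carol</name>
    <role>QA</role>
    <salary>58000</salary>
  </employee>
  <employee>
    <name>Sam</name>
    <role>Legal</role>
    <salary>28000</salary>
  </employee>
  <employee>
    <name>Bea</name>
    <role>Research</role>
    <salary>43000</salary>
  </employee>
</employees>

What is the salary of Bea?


Searching for <employee> with <name>Bea</name>
Found at position 3
<salary>43000</salary>

ANSWER: 43000


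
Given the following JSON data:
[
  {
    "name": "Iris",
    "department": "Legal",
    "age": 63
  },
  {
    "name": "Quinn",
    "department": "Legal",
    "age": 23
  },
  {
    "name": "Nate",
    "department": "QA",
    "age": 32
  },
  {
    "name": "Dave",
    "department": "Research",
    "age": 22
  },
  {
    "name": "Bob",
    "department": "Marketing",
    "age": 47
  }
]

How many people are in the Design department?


Scanning records for department = Design
  No matches found
Count: 0

ANSWER: 0


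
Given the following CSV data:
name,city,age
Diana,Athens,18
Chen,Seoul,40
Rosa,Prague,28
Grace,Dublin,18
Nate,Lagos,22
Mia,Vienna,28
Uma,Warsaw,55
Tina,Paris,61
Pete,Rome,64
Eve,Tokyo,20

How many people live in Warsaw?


Scanning city column for 'Warsaw':
  Row 7: Uma -> MATCH
Total matches: 1

ANSWER: 1


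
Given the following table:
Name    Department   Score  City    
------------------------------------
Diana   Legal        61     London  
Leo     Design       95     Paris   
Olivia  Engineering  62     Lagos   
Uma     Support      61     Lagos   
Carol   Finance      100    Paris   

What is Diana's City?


Row 1: Diana
City = London

ANSWER: London


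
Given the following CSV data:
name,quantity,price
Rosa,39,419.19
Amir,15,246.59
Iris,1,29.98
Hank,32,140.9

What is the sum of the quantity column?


Values in 'quantity' column:
  Row 1: 39
  Row 2: 15
  Row 3: 1
  Row 4: 32
Sum = 39 + 15 + 1 + 32 = 87

ANSWER: 87


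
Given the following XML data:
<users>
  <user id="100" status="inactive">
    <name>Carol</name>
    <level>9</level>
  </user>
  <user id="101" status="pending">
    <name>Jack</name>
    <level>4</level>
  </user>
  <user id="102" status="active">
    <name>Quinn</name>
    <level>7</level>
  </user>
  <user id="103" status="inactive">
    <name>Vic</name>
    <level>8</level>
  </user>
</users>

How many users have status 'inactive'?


Counting users with status='inactive':
  Carol (id=100) -> MATCH
  Vic (id=103) -> MATCH
Count: 2

ANSWER: 2


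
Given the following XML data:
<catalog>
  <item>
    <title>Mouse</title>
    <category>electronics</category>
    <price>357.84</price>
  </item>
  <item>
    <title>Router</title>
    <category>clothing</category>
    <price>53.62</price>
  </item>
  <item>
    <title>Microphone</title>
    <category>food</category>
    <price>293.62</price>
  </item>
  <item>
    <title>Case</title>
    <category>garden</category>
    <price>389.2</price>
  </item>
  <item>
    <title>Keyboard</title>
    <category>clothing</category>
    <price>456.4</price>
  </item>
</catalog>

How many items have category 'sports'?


Scanning <item> elements for <category>sports</category>:
Count: 0

ANSWER: 0


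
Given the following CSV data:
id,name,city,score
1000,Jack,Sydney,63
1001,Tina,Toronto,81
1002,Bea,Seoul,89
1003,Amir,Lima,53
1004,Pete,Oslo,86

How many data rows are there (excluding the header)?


Counting rows (excluding header):
Header: id,name,city,score
Data rows: 5

ANSWER: 5


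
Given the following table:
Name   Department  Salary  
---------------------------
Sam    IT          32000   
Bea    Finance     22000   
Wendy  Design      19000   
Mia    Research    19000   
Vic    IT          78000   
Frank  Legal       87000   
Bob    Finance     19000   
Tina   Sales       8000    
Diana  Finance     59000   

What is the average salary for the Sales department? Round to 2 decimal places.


Sales department members:
  Tina: 8000
Sum = 8000
Count = 1
Average = 8000 / 1 = 8000.00

ANSWER: 8000.00


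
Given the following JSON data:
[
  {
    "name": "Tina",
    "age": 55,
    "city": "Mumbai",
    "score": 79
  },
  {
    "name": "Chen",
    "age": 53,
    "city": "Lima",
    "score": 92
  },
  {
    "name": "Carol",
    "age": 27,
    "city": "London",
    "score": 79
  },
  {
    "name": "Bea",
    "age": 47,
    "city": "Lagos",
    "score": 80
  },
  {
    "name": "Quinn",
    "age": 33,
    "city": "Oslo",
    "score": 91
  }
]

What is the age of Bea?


Looking up record where name = Bea
Record index: 3
Field 'age' = 47

ANSWER: 47


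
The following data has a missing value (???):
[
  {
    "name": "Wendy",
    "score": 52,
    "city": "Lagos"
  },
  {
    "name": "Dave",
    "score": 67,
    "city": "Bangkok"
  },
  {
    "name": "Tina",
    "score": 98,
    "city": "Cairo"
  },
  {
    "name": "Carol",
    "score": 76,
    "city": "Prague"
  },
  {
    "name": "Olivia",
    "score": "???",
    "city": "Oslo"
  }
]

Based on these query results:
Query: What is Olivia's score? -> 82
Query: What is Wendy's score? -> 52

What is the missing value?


The missing value is Olivia's score
From query: Olivia's score = 82

ANSWER: 82


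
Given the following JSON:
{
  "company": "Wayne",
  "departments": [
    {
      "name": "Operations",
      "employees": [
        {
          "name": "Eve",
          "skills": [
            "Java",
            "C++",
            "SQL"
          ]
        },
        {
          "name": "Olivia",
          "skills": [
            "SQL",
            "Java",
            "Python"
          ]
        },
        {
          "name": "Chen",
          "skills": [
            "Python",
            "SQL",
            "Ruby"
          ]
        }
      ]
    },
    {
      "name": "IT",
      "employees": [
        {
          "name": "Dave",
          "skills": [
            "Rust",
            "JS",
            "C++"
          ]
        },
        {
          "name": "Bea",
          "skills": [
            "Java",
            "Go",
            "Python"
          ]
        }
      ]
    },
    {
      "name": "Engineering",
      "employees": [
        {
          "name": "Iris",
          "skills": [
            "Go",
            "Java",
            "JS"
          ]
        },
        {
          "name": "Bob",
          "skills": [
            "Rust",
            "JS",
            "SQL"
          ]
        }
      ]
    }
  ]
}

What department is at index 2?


Path: departments[2].name
Value: Engineering

ANSWER: Engineering


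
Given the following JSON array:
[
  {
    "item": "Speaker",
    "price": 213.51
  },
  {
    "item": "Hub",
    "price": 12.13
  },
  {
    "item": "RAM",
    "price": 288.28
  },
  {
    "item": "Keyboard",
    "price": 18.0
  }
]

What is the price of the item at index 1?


Array index 1 -> Hub
price = 12.13

ANSWER: 12.13


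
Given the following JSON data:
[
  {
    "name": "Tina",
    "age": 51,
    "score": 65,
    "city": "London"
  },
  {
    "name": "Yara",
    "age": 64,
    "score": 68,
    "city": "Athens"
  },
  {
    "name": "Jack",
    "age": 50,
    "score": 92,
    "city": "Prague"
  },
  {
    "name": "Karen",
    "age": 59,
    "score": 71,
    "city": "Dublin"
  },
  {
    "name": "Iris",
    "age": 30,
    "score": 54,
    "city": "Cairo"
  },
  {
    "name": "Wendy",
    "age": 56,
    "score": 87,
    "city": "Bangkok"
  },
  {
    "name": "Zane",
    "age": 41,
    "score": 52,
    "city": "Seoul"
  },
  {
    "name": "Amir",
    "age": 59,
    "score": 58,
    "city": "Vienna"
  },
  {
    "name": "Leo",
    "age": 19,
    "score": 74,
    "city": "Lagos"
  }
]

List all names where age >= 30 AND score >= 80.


Checking both conditions:
  Tina (age=51, score=65) -> no
  Yara (age=64, score=68) -> no
  Jack (age=50, score=92) -> YES
  Karen (age=59, score=71) -> no
  Iris (age=30, score=54) -> no
  Wendy (age=56, score=87) -> YES
  Zane (age=41, score=52) -> no
  Amir (age=59, score=58) -> no
  Leo (age=19, score=74) -> no


ANSWER: Jack, Wendy


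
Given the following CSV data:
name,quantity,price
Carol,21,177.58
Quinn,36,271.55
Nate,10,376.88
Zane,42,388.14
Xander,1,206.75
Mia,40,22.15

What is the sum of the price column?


Values in 'price' column:
  Row 1: 177.58
  Row 2: 271.55
  Row 3: 376.88
  Row 4: 388.14
  Row 5: 206.75
  Row 6: 22.15
Sum = 177.58 + 271.55 + 376.88 + 388.14 + 206.75 + 22.15 = 1443.05

ANSWER: 1443.05


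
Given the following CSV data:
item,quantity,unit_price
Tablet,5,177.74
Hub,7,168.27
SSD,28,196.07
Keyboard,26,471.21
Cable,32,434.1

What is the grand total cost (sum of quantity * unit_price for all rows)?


Computing row totals:
  Tablet: 5 * 177.74 = 888.7
  Hub: 7 * 168.27 = 1177.89
  SSD: 28 * 196.07 = 5489.96
  Keyboard: 26 * 471.21 = 12251.46
  Cable: 32 * 434.1 = 13891.2
Grand total = 888.7 + 1177.89 + 5489.96 + 12251.46 + 13891.2 = 33699.21

ANSWER: 33699.21


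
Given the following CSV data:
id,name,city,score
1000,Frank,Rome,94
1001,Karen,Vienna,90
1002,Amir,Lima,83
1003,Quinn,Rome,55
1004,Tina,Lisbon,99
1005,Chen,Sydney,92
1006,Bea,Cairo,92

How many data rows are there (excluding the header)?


Counting rows (excluding header):
Header: id,name,city,score
Data rows: 7

ANSWER: 7


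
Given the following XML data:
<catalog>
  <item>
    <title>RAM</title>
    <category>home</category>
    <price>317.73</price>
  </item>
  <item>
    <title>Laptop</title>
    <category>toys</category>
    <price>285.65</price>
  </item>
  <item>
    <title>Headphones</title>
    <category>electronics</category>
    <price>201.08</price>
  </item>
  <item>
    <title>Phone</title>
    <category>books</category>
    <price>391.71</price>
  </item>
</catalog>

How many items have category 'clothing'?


Scanning <item> elements for <category>clothing</category>:
Count: 0

ANSWER: 0


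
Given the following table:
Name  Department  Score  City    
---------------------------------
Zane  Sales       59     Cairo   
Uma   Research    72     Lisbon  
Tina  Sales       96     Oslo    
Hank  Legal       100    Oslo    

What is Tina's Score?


Row 3: Tina
Score = 96

ANSWER: 96


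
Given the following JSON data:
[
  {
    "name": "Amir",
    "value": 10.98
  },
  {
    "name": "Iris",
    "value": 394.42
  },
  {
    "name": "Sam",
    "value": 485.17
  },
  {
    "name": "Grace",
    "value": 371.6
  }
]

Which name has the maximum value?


Comparing values:
  Amir: 10.98
  Iris: 394.42
  Sam: 485.17
  Grace: 371.6
Maximum: Sam (485.17)

ANSWER: Sam


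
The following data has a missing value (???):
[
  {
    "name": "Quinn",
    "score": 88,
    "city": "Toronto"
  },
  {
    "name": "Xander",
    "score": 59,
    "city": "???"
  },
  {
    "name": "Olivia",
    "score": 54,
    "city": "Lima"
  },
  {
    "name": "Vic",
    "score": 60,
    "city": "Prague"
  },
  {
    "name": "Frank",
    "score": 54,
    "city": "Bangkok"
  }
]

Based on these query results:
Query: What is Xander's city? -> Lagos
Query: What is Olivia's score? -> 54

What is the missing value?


The missing value is Xander's city
From query: Xander's city = Lagos

ANSWER: Lagos


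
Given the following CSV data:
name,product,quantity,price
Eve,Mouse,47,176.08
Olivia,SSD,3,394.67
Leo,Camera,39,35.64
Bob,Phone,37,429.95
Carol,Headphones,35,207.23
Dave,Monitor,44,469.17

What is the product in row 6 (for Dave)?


Row 6: Dave
Column 'product' = Monitor

ANSWER: Monitor


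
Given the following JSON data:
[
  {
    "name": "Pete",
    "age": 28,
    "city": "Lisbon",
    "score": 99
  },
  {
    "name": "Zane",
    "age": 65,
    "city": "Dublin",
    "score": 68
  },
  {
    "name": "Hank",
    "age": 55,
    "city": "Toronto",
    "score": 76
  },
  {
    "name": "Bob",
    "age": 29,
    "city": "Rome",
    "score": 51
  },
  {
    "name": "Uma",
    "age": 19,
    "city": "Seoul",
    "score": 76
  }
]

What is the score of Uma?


Looking up record where name = Uma
Record index: 4
Field 'score' = 76

ANSWER: 76


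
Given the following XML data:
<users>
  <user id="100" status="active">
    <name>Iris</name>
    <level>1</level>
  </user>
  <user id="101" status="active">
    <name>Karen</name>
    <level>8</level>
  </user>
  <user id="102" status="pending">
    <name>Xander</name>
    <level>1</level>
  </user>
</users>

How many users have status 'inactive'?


Counting users with status='inactive':
Count: 0

ANSWER: 0


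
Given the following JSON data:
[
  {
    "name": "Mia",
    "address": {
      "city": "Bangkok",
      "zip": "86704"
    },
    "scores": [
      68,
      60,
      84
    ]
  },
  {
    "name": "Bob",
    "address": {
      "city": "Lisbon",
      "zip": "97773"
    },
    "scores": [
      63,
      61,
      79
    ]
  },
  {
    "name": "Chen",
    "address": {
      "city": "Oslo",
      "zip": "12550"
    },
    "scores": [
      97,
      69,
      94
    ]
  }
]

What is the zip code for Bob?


Path: records[1].address.zip
Value: 97773

ANSWER: 97773


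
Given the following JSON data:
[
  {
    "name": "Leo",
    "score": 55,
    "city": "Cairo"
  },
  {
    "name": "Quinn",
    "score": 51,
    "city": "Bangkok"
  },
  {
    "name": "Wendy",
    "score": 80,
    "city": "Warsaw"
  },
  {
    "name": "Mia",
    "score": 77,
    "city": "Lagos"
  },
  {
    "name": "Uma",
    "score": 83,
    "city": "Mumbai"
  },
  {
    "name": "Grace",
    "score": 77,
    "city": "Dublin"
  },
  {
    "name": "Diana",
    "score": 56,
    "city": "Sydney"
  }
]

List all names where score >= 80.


Filtering records where score >= 80:
  Leo (score=55) -> no
  Quinn (score=51) -> no
  Wendy (score=80) -> YES
  Mia (score=77) -> no
  Uma (score=83) -> YES
  Grace (score=77) -> no
  Diana (score=56) -> no


ANSWER: Wendy, Uma


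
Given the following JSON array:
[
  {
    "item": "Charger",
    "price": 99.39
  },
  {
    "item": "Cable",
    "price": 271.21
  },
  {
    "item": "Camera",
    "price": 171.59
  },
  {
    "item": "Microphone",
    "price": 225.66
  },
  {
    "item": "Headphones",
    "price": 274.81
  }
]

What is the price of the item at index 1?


Array index 1 -> Cable
price = 271.21

ANSWER: 271.21


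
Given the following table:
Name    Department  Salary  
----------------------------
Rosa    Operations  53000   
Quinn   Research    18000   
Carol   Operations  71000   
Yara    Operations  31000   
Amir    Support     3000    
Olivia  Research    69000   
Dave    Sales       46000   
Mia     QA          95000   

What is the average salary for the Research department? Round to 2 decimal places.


Research department members:
  Quinn: 18000
  Olivia: 69000
Sum = 87000
Count = 2
Average = 87000 / 2 = 43500.00

ANSWER: 43500.00


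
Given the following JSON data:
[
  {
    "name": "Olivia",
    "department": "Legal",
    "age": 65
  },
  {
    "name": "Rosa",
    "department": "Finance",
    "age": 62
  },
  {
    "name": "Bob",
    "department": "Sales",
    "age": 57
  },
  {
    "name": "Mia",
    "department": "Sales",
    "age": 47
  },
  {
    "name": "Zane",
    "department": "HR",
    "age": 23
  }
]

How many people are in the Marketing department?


Scanning records for department = Marketing
  No matches found
Count: 0

ANSWER: 0


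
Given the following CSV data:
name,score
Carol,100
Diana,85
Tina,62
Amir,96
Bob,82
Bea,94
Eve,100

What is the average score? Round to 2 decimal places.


Scores: 100, 85, 62, 96, 82, 94, 100
Sum = 619
Count = 7
Average = 619 / 7 = 88.43

ANSWER: 88.43


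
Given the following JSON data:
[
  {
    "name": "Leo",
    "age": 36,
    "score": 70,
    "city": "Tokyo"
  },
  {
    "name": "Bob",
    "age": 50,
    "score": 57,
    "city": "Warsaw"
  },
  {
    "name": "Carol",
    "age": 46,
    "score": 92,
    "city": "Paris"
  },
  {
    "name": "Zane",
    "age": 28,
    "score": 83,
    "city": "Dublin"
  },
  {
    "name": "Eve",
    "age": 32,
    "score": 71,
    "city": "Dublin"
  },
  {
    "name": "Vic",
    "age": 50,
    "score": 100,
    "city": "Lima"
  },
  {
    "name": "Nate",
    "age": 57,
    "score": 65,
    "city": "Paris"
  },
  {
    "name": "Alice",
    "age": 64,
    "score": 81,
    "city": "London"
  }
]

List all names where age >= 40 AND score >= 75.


Checking both conditions:
  Leo (age=36, score=70) -> no
  Bob (age=50, score=57) -> no
  Carol (age=46, score=92) -> YES
  Zane (age=28, score=83) -> no
  Eve (age=32, score=71) -> no
  Vic (age=50, score=100) -> YES
  Nate (age=57, score=65) -> no
  Alice (age=64, score=81) -> YES


ANSWER: Carol, Vic, Alice


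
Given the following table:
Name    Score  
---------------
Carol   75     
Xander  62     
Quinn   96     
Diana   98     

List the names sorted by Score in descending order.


Sorting by Score (descending):
  Diana: 98
  Quinn: 96
  Carol: 75
  Xander: 62


ANSWER: Diana, Quinn, Carol, Xander


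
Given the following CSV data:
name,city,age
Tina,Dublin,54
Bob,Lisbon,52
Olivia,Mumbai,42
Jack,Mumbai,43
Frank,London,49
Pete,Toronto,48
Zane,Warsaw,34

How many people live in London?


Scanning city column for 'London':
  Row 5: Frank -> MATCH
Total matches: 1

ANSWER: 1


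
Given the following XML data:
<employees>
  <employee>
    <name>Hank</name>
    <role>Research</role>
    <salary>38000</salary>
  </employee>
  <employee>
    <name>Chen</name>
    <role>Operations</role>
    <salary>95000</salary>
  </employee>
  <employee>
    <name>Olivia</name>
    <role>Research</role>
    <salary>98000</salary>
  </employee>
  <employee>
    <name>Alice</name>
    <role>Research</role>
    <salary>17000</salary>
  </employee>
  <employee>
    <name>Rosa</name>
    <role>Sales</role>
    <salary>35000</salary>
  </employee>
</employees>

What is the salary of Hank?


Searching for <employee> with <name>Hank</name>
Found at position 1
<salary>38000</salary>

ANSWER: 38000
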